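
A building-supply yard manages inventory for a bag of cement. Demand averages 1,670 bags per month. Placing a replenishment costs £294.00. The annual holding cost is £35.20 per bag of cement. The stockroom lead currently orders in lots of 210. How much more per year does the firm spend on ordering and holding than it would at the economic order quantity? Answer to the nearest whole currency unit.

Annual demand D = 1,670 × 12 = 20,040.
EOQ = √(2DS/H) = √(2 × 20,040 × 294 / 35.2) ≈ 578.58.
Cost at Q* = (D/Q*)S + (Q*/2)H = √(2DSH) ≈ £20,366.15.
Cost at Q = 210: (20,040/210)×294 + (210/2)×35.2 = £28,056.00 + £3,696.00 = £31,752.00.
Excess = £31,752.00 − £20,366.15 = £11,385.85.

Extra cost ≈ £11,386 per year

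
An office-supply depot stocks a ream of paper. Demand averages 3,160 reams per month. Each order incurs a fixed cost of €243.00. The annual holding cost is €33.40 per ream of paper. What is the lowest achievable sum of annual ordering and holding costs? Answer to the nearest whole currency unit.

Annual demand D = 3,160 × 12 = 37,920.
EOQ = √(2DS/H) = √(2 × 37,920 × 243 / 33.4) ≈ 742.81.
At Q*, ordering cost (D/Q*)S equals holding cost (Q*/2)H, each = √(DSH/2).
Minimum total = √(2DSH) = √(2 × 37,920 × 243 × 33.4) ≈ 24809.930.

TC* ≈ €24,810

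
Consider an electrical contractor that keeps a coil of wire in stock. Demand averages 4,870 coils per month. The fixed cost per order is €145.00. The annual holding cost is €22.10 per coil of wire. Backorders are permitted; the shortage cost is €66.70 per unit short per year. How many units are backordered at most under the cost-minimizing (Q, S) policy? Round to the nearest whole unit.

S* ≈ 251 coils

Annual demand D = 4,870 × 12 = 58,440.
With planned backorders, Q* = √(2DS/H) · √((H+B)/B).
√(2DS/H) = √(2 × 58,440 × 145 / 22.1) = 875.705.
√((H+B)/B) = √((22.1+66.7)/66.7) = 1.1538.
Q* ≈ 1010.419.
S* = Q* · H/(H+B) = 1010.419 × 22.1/88.8 ≈ 251.467.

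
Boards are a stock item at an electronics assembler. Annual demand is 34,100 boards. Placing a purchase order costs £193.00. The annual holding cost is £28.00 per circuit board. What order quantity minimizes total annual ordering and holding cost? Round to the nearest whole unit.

Q* ≈ 686 boards

EOQ = √(2DS / H) = √(2 × 34,100 × 193 / 28).
= √(13,162,600 / 28) = √470,092.8571 ≈ 685.633.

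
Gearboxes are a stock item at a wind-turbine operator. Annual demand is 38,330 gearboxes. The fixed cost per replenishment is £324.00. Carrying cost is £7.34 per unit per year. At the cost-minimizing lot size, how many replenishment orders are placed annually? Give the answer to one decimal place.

N ≈ 20.8 orders per year

The optimal lot size = √(2DS/H) = √(2 × 38,330 × 324 / 7.34) ≈ 1839.54.
Orders per year = D / Q* = 38,330 / 1839.54 ≈ 20.837.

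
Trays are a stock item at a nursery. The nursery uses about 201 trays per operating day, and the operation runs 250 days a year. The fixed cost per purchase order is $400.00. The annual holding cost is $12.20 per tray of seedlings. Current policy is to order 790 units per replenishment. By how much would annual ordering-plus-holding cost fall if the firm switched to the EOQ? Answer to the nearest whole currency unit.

Extra cost ≈ $8,116 per year

Annual demand D = 201 × 250 = 50,250.
EOQ = √(2DS/H) = √(2 × 50,250 × 400 / 12.2) ≈ 1815.24.
Cost at Q* = (D/Q*)S + (Q*/2)H = √(2DSH) ≈ $22,145.88.
Cost at Q = 790: (50,250/790)×400 + (790/2)×12.2 = $25,443.04 + $4,819.00 = $30,262.04.
Excess = $30,262.04 − $22,145.88 = $8,116.16.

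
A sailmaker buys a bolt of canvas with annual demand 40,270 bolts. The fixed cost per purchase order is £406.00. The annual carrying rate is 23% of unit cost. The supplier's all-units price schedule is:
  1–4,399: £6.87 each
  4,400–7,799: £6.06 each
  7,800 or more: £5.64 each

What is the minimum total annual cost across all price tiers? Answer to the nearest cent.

Holding cost per unit per year at price C is H = 0.23·C.
Candidates are each tier's EOQ (if it falls in that tier) and each price-break quantity.
Tier 1 (£6.87): EOQ = 4549.1 exceeds tier's upper bound 4399, so this tier is dominated.
EOQ at £6.06 = 4843.6 (feasible in tier 2): TC = 40,270×£6.06 + (40,270/4843.6)×406 + (4843.6/2)×0.23×£6.06 = £250,787.21.
EOQ at £5.64 = 5020.7 < 7800, so use break Q=7800: TC = 40,270×£5.64 + (40,270/7800.0)×406 + (7800.0/2)×0.23×£5.64 = £234,277.99.
Lowest total cost among the candidates is at Q = 7800.0.

TC* ≈ £234,277.99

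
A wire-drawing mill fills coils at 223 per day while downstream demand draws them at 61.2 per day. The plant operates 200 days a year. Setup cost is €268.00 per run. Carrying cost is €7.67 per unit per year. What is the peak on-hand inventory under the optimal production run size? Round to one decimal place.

Annual demand D = 61.2 × 200 = 12,240.
Production build-up factor (1 − d/p) = 1 − 61.2/223 = 0.7256.
Q* = √(2DS / (H(1 − d/p))) = √(2 × 12,240 × 268 / (7.67 × 0.7256)).
= √(6,560,640 / 5.565) ≈ 1085.772.
Maximum inventory = Q*(1 − d/p) = 1085.772 × 0.7256 ≈ 787.793.

I_max ≈ 787.8 coils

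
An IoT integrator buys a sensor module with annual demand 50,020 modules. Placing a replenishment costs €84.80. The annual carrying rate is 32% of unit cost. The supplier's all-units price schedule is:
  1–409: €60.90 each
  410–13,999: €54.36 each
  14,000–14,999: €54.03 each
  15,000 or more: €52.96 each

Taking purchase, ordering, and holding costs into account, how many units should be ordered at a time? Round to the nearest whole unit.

Holding cost per unit per year at price C is H = 0.32·C.
For each price level, check whether its EOQ is feasible; otherwise the best quantity at that price is the breakpoint.
Tier 1 (€60.90): EOQ = 659.8 exceeds tier's upper bound 409, so this tier is dominated.
EOQ at €54.36 = 698.3 (feasible in tier 2): TC = 50,020×€54.36 + (50,020/698.3)×84.8 + (698.3/2)×0.32×€54.36 = €2,731,235.05.
EOQ at €54.03 = 700.5 < 14000, so use break Q=14000: TC = 50,020×€54.03 + (50,020/14000.0)×84.8 + (14000.0/2)×0.32×€54.03 = €2,823,910.78.
EOQ at €52.96 = 707.5 < 15000, so use break Q=15000: TC = 50,020×€52.96 + (50,020/15000.0)×84.8 + (15000.0/2)×0.32×€52.96 = €2,776,445.98.
Lowest total cost is €2,731,235.05 at Q = 698.3.

Q* ≈ 698 modules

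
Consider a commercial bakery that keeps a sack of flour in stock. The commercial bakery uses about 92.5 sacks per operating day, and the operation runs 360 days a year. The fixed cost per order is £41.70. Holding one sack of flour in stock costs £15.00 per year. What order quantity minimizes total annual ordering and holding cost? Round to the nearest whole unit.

Annual demand D = 92.5 × 360 = 33,300.
EOQ = √(2DS / H) = √(2 × 33,300 × 41.7 / 15).
= √(2,777,220 / 15) = √185,148 ≈ 430.288.

Q* ≈ 430 sacks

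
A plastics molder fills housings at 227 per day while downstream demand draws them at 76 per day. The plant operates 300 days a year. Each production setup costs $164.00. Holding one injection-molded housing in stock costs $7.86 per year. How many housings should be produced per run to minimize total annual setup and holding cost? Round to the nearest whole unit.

Annual demand D = 76 × 300 = 22,800.
Production build-up factor (1 − d/p) = 1 − 76/227 = 0.6652.
Q* = √(2DS / (H(1 − d/p))) = √(2 × 22,800 × 164 / (7.86 × 0.6652)).
= √(7,478,400 / 5.2285) ≈ 1195.962.

Q* ≈ 1,196 housings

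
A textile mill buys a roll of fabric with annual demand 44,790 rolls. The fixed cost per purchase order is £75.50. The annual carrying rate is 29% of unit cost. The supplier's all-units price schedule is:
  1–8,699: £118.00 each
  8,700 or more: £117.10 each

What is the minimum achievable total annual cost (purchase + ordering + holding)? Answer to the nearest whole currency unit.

TC* ≈ £5,300,433

Holding cost per unit per year at price C is H = 0.29·C.
Candidates are each tier's EOQ (if it falls in that tier) and each price-break quantity.
EOQ at £118.00 = 444.6 (feasible in tier 1): TC = 44,790×£118.00 + (44,790/444.6)×75.5 + (444.6/2)×0.29×£118.00 = £5,300,433.15.
EOQ at £117.10 = 446.3 < 8700, so use break Q=8700: TC = 44,790×£117.10 + (44,790/8700.0)×75.5 + (8700.0/2)×0.29×£117.10 = £5,393,019.34.
Lowest total cost among the candidates is at Q = 444.6.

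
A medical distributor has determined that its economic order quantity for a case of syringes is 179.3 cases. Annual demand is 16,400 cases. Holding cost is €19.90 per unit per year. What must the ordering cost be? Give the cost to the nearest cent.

Invert the EOQ relation Q*² = 2DS/H.
From Q* = √(2DS/H): S = Q*²H / (2D) = 179.3² × 19.9 / (2 × 16,400) = 19.5047.

S ≈ €19.50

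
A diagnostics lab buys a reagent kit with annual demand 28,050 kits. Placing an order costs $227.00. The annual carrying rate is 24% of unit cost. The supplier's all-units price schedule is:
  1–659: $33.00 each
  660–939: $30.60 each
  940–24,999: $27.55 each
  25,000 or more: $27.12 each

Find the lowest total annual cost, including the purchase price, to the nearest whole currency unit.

TC* ≈ $781,954

Holding cost per unit per year at price C is H = 0.24·C.
Candidates are each tier's EOQ (if it falls in that tier) and each price-break quantity.
Tier 1 ($33.00): EOQ = 1268.0 exceeds tier's upper bound 659, so this tier is dominated.
Tier 2 ($30.60): EOQ = 1316.8 exceeds tier's upper bound 939, so this tier is dominated.
EOQ at $27.55 = 1387.8 (feasible in tier 3): TC = 28,050×$27.55 + (28,050/1387.8)×227 + (1387.8/2)×0.24×$27.55 = $781,953.66.
EOQ at $27.12 = 1398.8 < 25000, so use break Q=25000: TC = 28,050×$27.12 + (28,050/25000.0)×227 + (25000.0/2)×0.24×$27.12 = $842,330.69.
Lowest total cost among the candidates is at Q = 1387.8.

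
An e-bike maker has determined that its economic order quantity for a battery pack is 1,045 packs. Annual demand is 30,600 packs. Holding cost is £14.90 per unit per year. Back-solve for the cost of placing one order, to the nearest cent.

The basic EOQ model gives Q* = √(2DS/H); rearrange for the unknown.
From Q* = √(2DS/H): S = Q*²H / (2D) = 1,045² × 14.9 / (2 × 30,600) = 265.8688.

S ≈ £265.87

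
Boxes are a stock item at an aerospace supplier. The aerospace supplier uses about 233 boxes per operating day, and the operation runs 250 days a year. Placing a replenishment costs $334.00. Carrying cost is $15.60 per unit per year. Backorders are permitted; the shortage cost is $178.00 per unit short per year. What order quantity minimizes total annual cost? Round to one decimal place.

Annual demand D = 233 × 250 = 58,250.
With planned backorders, Q* = √(2DS/H) · √((H+B)/B).
√(2DS/H) = √(2 × 58,250 × 334 / 15.6) = 1579.334.
√((H+B)/B) = √((15.6+178)/178) = 1.0429.
Q* ≈ 1647.087.

Q* ≈ 1,647.1 boxes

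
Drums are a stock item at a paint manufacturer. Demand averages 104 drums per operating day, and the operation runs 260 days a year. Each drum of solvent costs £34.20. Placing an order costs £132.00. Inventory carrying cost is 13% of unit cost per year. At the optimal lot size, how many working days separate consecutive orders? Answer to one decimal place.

T ≈ 12.2 days

Annual demand D = 104 × 260 = 27,040.
Holding cost H = 0.13 × £34.20 = £4.4460 per unit per year.
Q* = √(2DS/H) = √(2 × 27,040 × 132 / 4.446) ≈ 1267.13.
Cycle time = Q*/D × 260 = 1267.13 / 27,040 × 260 ≈ 12.184 days.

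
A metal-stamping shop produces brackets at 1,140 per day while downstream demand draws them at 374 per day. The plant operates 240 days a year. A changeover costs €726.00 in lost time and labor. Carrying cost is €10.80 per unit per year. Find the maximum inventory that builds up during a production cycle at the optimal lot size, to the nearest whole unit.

I_max ≈ 2,848 brackets

Annual demand D = 374 × 240 = 89,760.
Production build-up factor (1 − d/p) = 1 − 374/1,140 = 0.6719.
Q* = √(2DS / (H(1 − d/p))) = √(2 × 89,760 × 726 / (10.8 × 0.6719)).
= √(130,331,520 / 7.2568) ≈ 4237.902.
Maximum inventory = Q*(1 − d/p) = 4237.902 × 0.6719 ≈ 2847.573.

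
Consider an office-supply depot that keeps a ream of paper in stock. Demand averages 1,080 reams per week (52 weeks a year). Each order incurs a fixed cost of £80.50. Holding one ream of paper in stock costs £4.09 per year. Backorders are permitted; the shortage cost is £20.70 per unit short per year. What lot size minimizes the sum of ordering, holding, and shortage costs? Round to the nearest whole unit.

Annual demand D = 1,080 × 52 = 56,160.
With planned backorders, Q* = √(2DS/H) · √((H+B)/B).
√(2DS/H) = √(2 × 56,160 × 80.5 / 4.09) = 1486.842.
√((H+B)/B) = √((4.09+20.7)/20.7) = 1.0943.
Q* ≈ 1627.114.

Q* ≈ 1,627 reams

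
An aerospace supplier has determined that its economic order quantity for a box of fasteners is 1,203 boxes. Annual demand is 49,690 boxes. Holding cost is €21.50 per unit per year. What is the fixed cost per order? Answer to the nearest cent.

The basic EOQ model gives Q* = √(2DS/H); rearrange for the unknown.
From Q* = √(2DS/H): S = Q*²H / (2D) = 1,203² × 21.5 / (2 × 49,690) = 313.0911.

S ≈ €313.09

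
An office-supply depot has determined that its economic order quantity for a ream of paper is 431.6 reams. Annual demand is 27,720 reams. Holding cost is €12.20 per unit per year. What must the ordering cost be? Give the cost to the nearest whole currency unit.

Invert the EOQ relation Q*² = 2DS/H.
From Q* = √(2DS/H): S = Q*²H / (2D) = 431.6² × 12.2 / (2 × 27,720) = 40.9920.

S ≈ €41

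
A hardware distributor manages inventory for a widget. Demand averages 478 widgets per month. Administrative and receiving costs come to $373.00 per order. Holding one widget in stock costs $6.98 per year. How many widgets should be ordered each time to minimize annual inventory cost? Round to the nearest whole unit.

Annual demand D = 478 × 12 = 5,736.
EOQ = √(2DS / H) = √(2 × 5,736 × 373 / 6.98).
= √(4,279,056 / 6.98) = √613,045.2722 ≈ 782.972.

Q* ≈ 783 widgets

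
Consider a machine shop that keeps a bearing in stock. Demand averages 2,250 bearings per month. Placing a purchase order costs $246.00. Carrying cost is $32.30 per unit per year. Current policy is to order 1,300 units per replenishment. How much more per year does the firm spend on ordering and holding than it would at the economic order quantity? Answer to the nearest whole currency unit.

Annual demand D = 2,250 × 12 = 27,000.
EOQ = √(2DS/H) = √(2 × 27,000 × 246 / 32.3) ≈ 641.30.
Cost at Q* = (D/Q*)S + (Q*/2)H = √(2DSH) ≈ $20,714.08.
Cost at Q = 1,300: (27,000/1,300)×246 + (1,300/2)×32.3 = $5,109.23 + $20,995.00 = $26,104.23.
Excess = $26,104.23 − $20,714.08 = $5,390.15.

Extra cost ≈ $5,390 per year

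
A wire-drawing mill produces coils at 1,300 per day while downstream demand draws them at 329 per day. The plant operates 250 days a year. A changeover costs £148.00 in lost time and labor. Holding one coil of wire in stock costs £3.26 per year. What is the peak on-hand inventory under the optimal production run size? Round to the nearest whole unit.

Annual demand D = 329 × 250 = 82,250.
Production build-up factor (1 − d/p) = 1 − 329/1,300 = 0.7469.
Q* = √(2DS / (H(1 − d/p))) = √(2 × 82,250 × 148 / (3.26 × 0.7469)).
= √(24,346,000 / 2.435) ≈ 3162.038.
Maximum inventory = Q*(1 − d/p) = 3162.038 × 0.7469 ≈ 2361.799.

I_max ≈ 2,362 coils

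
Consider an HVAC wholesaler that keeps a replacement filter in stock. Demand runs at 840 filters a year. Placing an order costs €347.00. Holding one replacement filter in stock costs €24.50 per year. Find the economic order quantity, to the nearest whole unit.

EOQ = √(2DS / H) = √(2 × 840 × 347 / 24.5).
= √(582,960 / 24.5) = √23,794.2857 ≈ 154.254.

Q* ≈ 154 filters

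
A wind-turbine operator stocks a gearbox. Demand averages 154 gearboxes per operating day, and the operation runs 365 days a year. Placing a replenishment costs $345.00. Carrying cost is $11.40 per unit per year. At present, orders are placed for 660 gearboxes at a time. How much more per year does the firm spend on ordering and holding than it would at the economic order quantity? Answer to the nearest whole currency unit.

Annual demand D = 154 × 365 = 56,210.
EOQ = √(2DS/H) = √(2 × 56,210 × 345 / 11.4) ≈ 1844.50.
Cost at Q* = (D/Q*)S + (Q*/2)H = √(2DSH) ≈ $21,027.31.
Cost at Q = 660: (56,210/660)×345 + (660/2)×11.4 = $29,382.50 + $3,762.00 = $33,144.50.
Excess = $33,144.50 − $21,027.31 = $12,117.19.

Extra cost ≈ $12,117 per year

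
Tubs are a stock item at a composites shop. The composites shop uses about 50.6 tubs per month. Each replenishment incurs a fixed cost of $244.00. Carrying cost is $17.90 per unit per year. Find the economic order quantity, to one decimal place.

Annual demand D = 50.6 × 12 = 607.2.
EOQ = √(2DS / H) = √(2 × 607.2 × 244 / 17.9).
= √(296,313.6 / 17.9) = √16,553.8324 ≈ 128.662.

Q* ≈ 128.7 tubs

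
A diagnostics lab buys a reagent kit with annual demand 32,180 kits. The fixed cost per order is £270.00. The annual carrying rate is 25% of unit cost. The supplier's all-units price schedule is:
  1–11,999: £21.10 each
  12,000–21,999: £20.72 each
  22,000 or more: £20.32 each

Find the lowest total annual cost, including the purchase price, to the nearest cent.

TC* ≈ £688,572.17

Holding cost per unit per year at price C is H = 0.25·C.
Evaluate total cost at each tier's feasible EOQ or, if the EOQ is below the tier, at the tier's minimum quantity.
EOQ at £21.10 = 1815.0 (feasible in tier 1): TC = 32,180×£21.10 + (32,180/1815.0)×270 + (1815.0/2)×0.25×£21.10 = £688,572.17.
EOQ at £20.72 = 1831.6 < 12000, so use break Q=12000: TC = 32,180×£20.72 + (32,180/12000.0)×270 + (12000.0/2)×0.25×£20.72 = £698,573.65.
EOQ at £20.32 = 1849.5 < 22000, so use break Q=22000: TC = 32,180×£20.32 + (32,180/22000.0)×270 + (22000.0/2)×0.25×£20.32 = £710,172.54.
Lowest total cost among the candidates is at Q = 1815.0.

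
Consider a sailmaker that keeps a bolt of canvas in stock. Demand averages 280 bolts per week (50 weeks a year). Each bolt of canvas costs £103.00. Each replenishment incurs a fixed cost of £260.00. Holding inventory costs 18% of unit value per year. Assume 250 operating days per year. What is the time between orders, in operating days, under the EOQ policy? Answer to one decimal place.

T ≈ 11.2 days

Annual demand D = 280 × 50 = 14,000.
Holding cost H = 0.18 × £103.00 = £18.5400 per unit per year.
EOQ = √(2DS/H) = √(2 × 14,000 × 260 / 18.54) ≈ 626.63.
Cycle time = Q*/D × 250 = 626.63 / 14,000 × 250 ≈ 11.190 days.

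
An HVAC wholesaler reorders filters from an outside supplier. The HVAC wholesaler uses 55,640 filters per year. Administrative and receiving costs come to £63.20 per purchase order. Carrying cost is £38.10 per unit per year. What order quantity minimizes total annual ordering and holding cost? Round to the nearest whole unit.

Q* ≈ 430 filters

EOQ = √(2DS / H) = √(2 × 55,640 × 63.2 / 38.1).
= √(7,032,896 / 38.1) = √184,590.4462 ≈ 429.640.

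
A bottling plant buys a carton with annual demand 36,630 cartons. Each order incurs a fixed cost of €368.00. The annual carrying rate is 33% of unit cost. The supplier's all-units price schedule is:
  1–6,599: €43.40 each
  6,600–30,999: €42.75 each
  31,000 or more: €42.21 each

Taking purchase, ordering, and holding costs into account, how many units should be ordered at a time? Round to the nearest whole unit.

Holding cost per unit per year at price C is H = 0.33·C.
Candidates are each tier's EOQ (if it falls in that tier) and each price-break quantity.
EOQ at €43.40 = 1372.0 (feasible in tier 1): TC = 36,630×€43.40 + (36,630/1372.0)×368 + (1372.0/2)×0.33×€43.40 = €1,609,391.85.
EOQ at €42.75 = 1382.4 < 6600, so use break Q=6600: TC = 36,630×€42.75 + (36,630/6600.0)×368 + (6600.0/2)×0.33×€42.75 = €1,614,529.65.
EOQ at €42.21 = 1391.2 < 31000, so use break Q=31000: TC = 36,630×€42.21 + (36,630/31000.0)×368 + (31000.0/2)×0.33×€42.21 = €1,762,491.28.
Lowest total cost is €1,609,391.85 at Q = 1372.0.

Q* ≈ 1,372 cartons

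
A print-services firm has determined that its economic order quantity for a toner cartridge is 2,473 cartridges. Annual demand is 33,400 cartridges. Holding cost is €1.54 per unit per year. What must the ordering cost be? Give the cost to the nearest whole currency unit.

S ≈ €141

Invert the EOQ relation Q*² = 2DS/H.
From Q* = √(2DS/H): S = Q*²H / (2D) = 2,473² × 1.54 / (2 × 33,400) = 140.9914.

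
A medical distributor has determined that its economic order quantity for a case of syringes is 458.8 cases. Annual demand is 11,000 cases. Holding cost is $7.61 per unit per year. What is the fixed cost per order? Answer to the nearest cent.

S ≈ $72.81

The basic EOQ model gives Q* = √(2DS/H); rearrange for the unknown.
From Q* = √(2DS/H): S = Q*²H / (2D) = 458.8² × 7.61 / (2 × 11,000) = 72.8130.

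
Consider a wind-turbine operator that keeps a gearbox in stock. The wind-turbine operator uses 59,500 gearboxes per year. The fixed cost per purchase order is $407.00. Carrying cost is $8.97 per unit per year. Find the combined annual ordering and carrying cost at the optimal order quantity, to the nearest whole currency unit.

The optimal lot size = √(2DS/H) = √(2 × 59,500 × 407 / 8.97) ≈ 2323.67.
At Q*, ordering cost (D/Q*)S equals holding cost (Q*/2)H, each = √(DSH/2).
Minimum total = √(2DSH) = √(2 × 59,500 × 407 × 8.97) ≈ 20843.321.

TC* ≈ $20,843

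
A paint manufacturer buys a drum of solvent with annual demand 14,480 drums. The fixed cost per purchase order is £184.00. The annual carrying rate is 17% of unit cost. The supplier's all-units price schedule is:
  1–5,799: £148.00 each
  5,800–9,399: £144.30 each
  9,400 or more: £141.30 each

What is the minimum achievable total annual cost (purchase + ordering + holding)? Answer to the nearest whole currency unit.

TC* ≈ £2,154,619

Holding cost per unit per year at price C is H = 0.17·C.
Evaluate total cost at each tier's feasible EOQ or, if the EOQ is below the tier, at the tier's minimum quantity.
EOQ at £148.00 = 460.2 (feasible in tier 1): TC = 14,480×£148.00 + (14,480/460.2)×184 + (460.2/2)×0.17×£148.00 = £2,154,618.80.
EOQ at £144.30 = 466.1 < 5800, so use break Q=5800: TC = 14,480×£144.30 + (14,480/5800.0)×184 + (5800.0/2)×0.17×£144.30 = £2,161,063.27.
EOQ at £141.30 = 471.0 < 9400, so use break Q=9400: TC = 14,480×£141.30 + (14,480/9400.0)×184 + (9400.0/2)×0.17×£141.30 = £2,159,206.14.
Lowest total cost among the candidates is at Q = 460.2.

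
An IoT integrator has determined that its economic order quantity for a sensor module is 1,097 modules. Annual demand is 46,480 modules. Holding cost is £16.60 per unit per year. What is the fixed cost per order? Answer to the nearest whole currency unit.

Invert the EOQ relation Q*² = 2DS/H.
From Q* = √(2DS/H): S = Q*²H / (2D) = 1,097² × 16.6 / (2 × 46,480) = 214.8945.

S ≈ £215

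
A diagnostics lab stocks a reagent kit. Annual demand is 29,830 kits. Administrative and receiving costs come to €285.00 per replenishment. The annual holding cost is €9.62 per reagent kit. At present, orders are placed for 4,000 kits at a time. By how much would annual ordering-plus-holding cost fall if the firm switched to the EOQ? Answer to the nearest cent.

EOQ = √(2DS/H) = √(2 × 29,830 × 285 / 9.62) ≈ 1329.46.
Cost at Q* = (D/Q*)S + (Q*/2)H = √(2DSH) ≈ €12,789.44.
Cost at Q = 4,000: (29,830/4,000)×285 + (4,000/2)×9.62 = €2,125.39 + €19,240.00 = €21,365.39.
Excess = €21,365.39 − €12,789.44 = €8,575.95.

Extra cost ≈ €8,575.95 per year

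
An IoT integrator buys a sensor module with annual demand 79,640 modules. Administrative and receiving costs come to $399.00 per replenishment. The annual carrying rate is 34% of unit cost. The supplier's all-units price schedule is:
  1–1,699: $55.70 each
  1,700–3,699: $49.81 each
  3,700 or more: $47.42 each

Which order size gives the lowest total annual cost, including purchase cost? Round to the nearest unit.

Holding cost per unit per year at price C is H = 0.34·C.
Evaluate total cost at each tier's feasible EOQ or, if the EOQ is below the tier, at the tier's minimum quantity.
Tier 1 ($55.70): EOQ = 1831.9 exceeds tier's upper bound 1699, so this tier is dominated.
EOQ at $49.81 = 1937.2 (feasible in tier 2): TC = 79,640×$49.81 + (79,640/1937.2)×399 + (1937.2/2)×0.34×$49.81 = $3,999,675.27.
EOQ at $47.42 = 1985.4 < 3700, so use break Q=3700: TC = 79,640×$47.42 + (79,640/3700.0)×399 + (3700.0/2)×0.34×$47.42 = $3,814,944.19.
Lowest total cost is $3,814,944.19 at Q = 3700.0.

Q* ≈ 3,700 modules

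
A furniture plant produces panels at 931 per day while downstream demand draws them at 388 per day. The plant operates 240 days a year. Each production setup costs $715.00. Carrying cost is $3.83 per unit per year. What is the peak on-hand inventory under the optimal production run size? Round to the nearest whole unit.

I_max ≈ 4,503 panels

Annual demand D = 388 × 240 = 93,120.
Production build-up factor (1 − d/p) = 1 − 388/931 = 0.5832.
Q* = √(2DS / (H(1 − d/p))) = √(2 × 93,120 × 715 / (3.83 × 0.5832)).
= √(133,161,600 / 2.2338) ≈ 7720.849.
Maximum inventory = Q*(1 − d/p) = 7720.849 × 0.5832 ≈ 4503.137.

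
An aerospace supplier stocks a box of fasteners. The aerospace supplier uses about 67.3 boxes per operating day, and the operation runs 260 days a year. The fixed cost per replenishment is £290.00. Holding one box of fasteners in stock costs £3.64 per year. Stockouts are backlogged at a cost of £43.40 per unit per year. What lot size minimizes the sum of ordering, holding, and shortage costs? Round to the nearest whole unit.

Annual demand D = 67.3 × 260 = 17,498.
With planned backorders, Q* = √(2DS/H) · √((H+B)/B).
√(2DS/H) = √(2 × 17,498 × 290 / 3.64) = 1669.773.
√((H+B)/B) = √((3.64+43.4)/43.4) = 1.0411.
Q* ≈ 1738.386.

Q* ≈ 1,738 boxes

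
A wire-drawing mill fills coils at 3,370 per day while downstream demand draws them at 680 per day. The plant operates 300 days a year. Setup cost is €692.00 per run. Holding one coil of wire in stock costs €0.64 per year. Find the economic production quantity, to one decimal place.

Annual demand D = 680 × 300 = 204,000.
Production build-up factor (1 − d/p) = 1 − 680/3,370 = 0.7982.
Q* = √(2DS / (H(1 − d/p))) = √(2 × 204,000 × 692 / (0.64 × 0.7982)).
= √(282,336,000 / 0.5109) ≈ 23508.881.

Q* ≈ 23,508.9 coils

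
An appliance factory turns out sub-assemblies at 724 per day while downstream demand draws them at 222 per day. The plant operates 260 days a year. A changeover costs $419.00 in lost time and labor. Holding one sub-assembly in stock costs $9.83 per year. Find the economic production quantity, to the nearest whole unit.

Q* ≈ 2,664 sub-assemblies

Annual demand D = 222 × 260 = 57,720.
Production build-up factor (1 − d/p) = 1 − 222/724 = 0.6934.
Q* = √(2DS / (H(1 − d/p))) = √(2 × 57,720 × 419 / (9.83 × 0.6934)).
= √(48,369,360 / 6.8158) ≈ 2663.949.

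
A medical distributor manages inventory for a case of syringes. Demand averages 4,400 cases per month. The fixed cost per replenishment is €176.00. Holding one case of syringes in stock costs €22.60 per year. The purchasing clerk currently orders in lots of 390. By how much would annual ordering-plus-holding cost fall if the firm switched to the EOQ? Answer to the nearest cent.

Annual demand D = 4,400 × 12 = 52,800.
EOQ = √(2DS/H) = √(2 × 52,800 × 176 / 22.6) ≈ 906.85.
Cost at Q* = (D/Q*)S + (Q*/2)H = √(2DSH) ≈ €20,494.74.
Cost at Q = 390: (52,800/390)×176 + (390/2)×22.6 = €23,827.69 + €4,407.00 = €28,234.69.
Excess = €28,234.69 − €20,494.74 = €7,739.95.

Extra cost ≈ €7,739.95 per year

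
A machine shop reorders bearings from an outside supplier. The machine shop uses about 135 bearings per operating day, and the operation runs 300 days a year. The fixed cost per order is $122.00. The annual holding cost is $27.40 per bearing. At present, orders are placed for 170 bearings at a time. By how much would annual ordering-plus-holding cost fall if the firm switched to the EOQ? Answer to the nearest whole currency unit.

Extra cost ≈ $14,939 per year

Annual demand D = 135 × 300 = 40,500.
EOQ = √(2DS/H) = √(2 × 40,500 × 122 / 27.4) ≈ 600.55.
Cost at Q* = (D/Q*)S + (Q*/2)H = √(2DSH) ≈ $16,454.99.
Cost at Q = 170: (40,500/170)×122 + (170/2)×27.4 = $29,064.71 + $2,329.00 = $31,393.71.
Excess = $31,393.71 − $16,454.99 = $14,938.71.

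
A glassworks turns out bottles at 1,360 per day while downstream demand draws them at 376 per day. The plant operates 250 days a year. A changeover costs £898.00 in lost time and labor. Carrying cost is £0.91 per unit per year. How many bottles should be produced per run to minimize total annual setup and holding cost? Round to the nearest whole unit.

Annual demand D = 376 × 250 = 94,000.
Production build-up factor (1 − d/p) = 1 − 376/1,360 = 0.7235.
Q* = √(2DS / (H(1 − d/p))) = √(2 × 94,000 × 898 / (0.91 × 0.7235)).
= √(168,824,000 / 0.6584) ≈ 16012.838.

Q* ≈ 16,013 bottles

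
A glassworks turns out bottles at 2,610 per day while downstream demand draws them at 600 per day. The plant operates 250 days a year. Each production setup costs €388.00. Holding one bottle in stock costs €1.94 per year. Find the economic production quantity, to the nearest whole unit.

Q* ≈ 8,827 bottles

Annual demand D = 600 × 250 = 150,000.
Production build-up factor (1 − d/p) = 1 − 600/2,610 = 0.7701.
Q* = √(2DS / (H(1 − d/p))) = √(2 × 150,000 × 388 / (1.94 × 0.7701)).
= √(116,400,000 / 1.494) ≈ 8826.690.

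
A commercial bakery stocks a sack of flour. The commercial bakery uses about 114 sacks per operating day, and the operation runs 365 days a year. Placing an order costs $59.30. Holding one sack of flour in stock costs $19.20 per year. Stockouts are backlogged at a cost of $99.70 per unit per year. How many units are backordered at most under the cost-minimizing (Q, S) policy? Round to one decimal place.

S* ≈ 89.4 sacks

Annual demand D = 114 × 365 = 41,610.
With planned backorders, Q* = √(2DS/H) · √((H+B)/B).
√(2DS/H) = √(2 × 41,610 × 59.3 / 19.2) = 506.980.
√((H+B)/B) = √((19.2+99.7)/99.7) = 1.0921.
Q* ≈ 553.648.
S* = Q* · H/(H+B) = 553.648 × 19.2/118.9 ≈ 89.403.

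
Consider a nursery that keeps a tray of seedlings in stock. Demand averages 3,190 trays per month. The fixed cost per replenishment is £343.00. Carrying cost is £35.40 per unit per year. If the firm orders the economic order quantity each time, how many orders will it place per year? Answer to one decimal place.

Annual demand D = 3,190 × 12 = 38,280.
Q* = √(2DS/H) = √(2 × 38,280 × 343 / 35.4) ≈ 861.28.
Orders per year = D / Q* = 38,280 / 861.28 ≈ 44.445.

N ≈ 44.4 orders per year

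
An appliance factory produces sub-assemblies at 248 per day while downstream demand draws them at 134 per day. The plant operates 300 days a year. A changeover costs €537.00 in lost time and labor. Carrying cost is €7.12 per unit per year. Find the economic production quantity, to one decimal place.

Annual demand D = 134 × 300 = 40,200.
Production build-up factor (1 − d/p) = 1 − 134/248 = 0.4597.
Q* = √(2DS / (H(1 − d/p))) = √(2 × 40,200 × 537 / (7.12 × 0.4597)).
= √(43,174,800 / 3.2729) ≈ 3632.023.

Q* ≈ 3,632.0 sub-assemblies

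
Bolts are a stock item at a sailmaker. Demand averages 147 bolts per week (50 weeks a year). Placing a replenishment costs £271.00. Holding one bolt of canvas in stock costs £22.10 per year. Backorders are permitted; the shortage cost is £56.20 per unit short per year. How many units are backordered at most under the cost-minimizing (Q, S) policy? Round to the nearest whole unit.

Annual demand D = 147 × 50 = 7,350.
With planned backorders, Q* = √(2DS/H) · √((H+B)/B).
√(2DS/H) = √(2 × 7,350 × 271 / 22.1) = 424.568.
√((H+B)/B) = √((22.1+56.2)/56.2) = 1.1804.
Q* ≈ 501.141.
S* = Q* · H/(H+B) = 501.141 × 22.1/78.3 ≈ 141.446.

S* ≈ 141 bolts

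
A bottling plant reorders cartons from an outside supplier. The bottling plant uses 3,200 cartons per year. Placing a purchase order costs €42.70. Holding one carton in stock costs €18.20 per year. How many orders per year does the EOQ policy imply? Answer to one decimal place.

Q* = √(2DS/H) = √(2 × 3,200 × 42.7 / 18.2) ≈ 122.54.
Orders per year = D / Q* = 3,200 / 122.54 ≈ 26.115.

N ≈ 26.1 orders per year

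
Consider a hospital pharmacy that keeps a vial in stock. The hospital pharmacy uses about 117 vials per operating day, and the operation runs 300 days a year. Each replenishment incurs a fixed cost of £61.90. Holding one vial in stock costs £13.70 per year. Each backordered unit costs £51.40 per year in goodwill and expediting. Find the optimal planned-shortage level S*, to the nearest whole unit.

S* ≈ 133 vials

Annual demand D = 117 × 300 = 35,100.
With planned backorders, Q* = √(2DS/H) · √((H+B)/B).
√(2DS/H) = √(2 × 35,100 × 61.9 / 13.7) = 563.188.
√((H+B)/B) = √((13.7+51.4)/51.4) = 1.1254.
Q* ≈ 633.815.
S* = Q* · H/(H+B) = 633.815 × 13.7/65.1 ≈ 133.384.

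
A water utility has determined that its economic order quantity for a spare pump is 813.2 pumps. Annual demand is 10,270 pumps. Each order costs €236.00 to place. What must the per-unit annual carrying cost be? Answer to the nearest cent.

H ≈ €7.33

Squaring Q* = √(2DS/H) gives Q*² = 2DS/H.
From Q* = √(2DS/H): H = 2DS / Q*² = 2 × 10,270 × 236 / 813.2² = 7.3302.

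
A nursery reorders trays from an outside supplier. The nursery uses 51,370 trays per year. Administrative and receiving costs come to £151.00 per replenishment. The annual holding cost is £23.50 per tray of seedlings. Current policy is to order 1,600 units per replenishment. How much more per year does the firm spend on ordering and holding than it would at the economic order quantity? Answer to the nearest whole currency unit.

Extra cost ≈ £4,554 per year

EOQ = √(2DS/H) = √(2 × 51,370 × 151 / 23.5) ≈ 812.50.
Cost at Q* = (D/Q*)S + (Q*/2)H = √(2DSH) ≈ £19,093.79.
Cost at Q = 1,600: (51,370/1,600)×151 + (1,600/2)×23.5 = £4,848.04 + £18,800.00 = £23,648.04.
Excess = £23,648.04 − £19,093.79 = £4,554.25.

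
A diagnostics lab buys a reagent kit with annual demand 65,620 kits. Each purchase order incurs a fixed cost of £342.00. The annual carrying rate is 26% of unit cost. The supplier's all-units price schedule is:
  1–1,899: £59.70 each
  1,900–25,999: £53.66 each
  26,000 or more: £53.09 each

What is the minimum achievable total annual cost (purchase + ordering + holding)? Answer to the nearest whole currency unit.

Holding cost per unit per year at price C is H = 0.26·C.
Candidates are each tier's EOQ (if it falls in that tier) and each price-break quantity.
EOQ at £59.70 = 1700.5 (feasible in tier 1): TC = 65,620×£59.70 + (65,620/1700.5)×342 + (1700.5/2)×0.26×£59.70 = £3,943,908.90.
EOQ at £53.66 = 1793.6 < 1900, so use break Q=1900: TC = 65,620×£53.66 + (65,620/1900.0)×342 + (1900.0/2)×0.26×£53.66 = £3,546,234.82.
EOQ at £53.09 = 1803.2 < 26000, so use break Q=26000: TC = 65,620×£53.09 + (65,620/26000.0)×342 + (26000.0/2)×0.26×£53.09 = £3,664,073.16.
Lowest total cost among the candidates is at Q = 1900.0.

TC* ≈ £3,546,235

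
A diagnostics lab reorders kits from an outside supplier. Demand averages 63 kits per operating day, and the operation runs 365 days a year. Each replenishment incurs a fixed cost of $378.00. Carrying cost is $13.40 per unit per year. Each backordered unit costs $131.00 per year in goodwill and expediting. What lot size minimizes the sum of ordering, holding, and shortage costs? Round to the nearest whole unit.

Annual demand D = 63 × 365 = 22,995.
With planned backorders, Q* = √(2DS/H) · √((H+B)/B).
√(2DS/H) = √(2 × 22,995 × 378 / 13.4) = 1139.004.
√((H+B)/B) = √((13.4+131)/131) = 1.0499.
Q* ≈ 1195.840.

Q* ≈ 1,196 kits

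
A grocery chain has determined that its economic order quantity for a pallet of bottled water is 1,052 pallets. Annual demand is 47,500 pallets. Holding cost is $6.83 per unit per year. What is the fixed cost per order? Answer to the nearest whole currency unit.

Squaring Q* = √(2DS/H) gives Q*² = 2DS/H.
From Q* = √(2DS/H): S = Q*²H / (2D) = 1,052² × 6.83 / (2 × 47,500) = 79.5662.

S ≈ $80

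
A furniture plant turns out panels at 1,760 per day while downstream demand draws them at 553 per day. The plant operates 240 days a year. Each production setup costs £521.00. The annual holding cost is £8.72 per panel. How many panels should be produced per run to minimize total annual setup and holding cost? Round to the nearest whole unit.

Annual demand D = 553 × 240 = 132,720.
Production build-up factor (1 − d/p) = 1 − 553/1,760 = 0.6858.
Q* = √(2DS / (H(1 − d/p))) = √(2 × 132,720 × 521 / (8.72 × 0.6858)).
= √(138,294,240 / 5.9801) ≈ 4808.908.

Q* ≈ 4,809 panels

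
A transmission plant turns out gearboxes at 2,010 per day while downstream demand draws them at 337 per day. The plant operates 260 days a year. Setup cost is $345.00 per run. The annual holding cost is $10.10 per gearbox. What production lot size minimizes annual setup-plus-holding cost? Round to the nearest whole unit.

Annual demand D = 337 × 260 = 87,620.
Production build-up factor (1 − d/p) = 1 − 337/2,010 = 0.8323.
Q* = √(2DS / (H(1 − d/p))) = √(2 × 87,620 × 345 / (10.1 × 0.8323)).
= √(60,457,800 / 8.4066) ≈ 2681.733.

Q* ≈ 2,682 gearboxes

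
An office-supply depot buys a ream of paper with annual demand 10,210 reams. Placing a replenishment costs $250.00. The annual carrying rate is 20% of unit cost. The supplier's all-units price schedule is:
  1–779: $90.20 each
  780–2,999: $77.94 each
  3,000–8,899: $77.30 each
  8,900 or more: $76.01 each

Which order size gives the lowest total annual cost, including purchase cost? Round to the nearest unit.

Holding cost per unit per year at price C is H = 0.20·C.
Candidates are each tier's EOQ (if it falls in that tier) and each price-break quantity.
EOQ at $90.20 = 532.0 (feasible in tier 1): TC = 10,210×$90.20 + (10,210/532.0)×250 + (532.0/2)×0.20×$90.20 = $930,538.57.
EOQ at $77.94 = 572.3 < 780, so use break Q=780: TC = 10,210×$77.94 + (10,210/780.0)×250 + (780.0/2)×0.20×$77.94 = $805,119.16.
EOQ at $77.30 = 574.6 < 3000, so use break Q=3000: TC = 10,210×$77.30 + (10,210/3000.0)×250 + (3000.0/2)×0.20×$77.30 = $813,273.83.
EOQ at $76.01 = 579.5 < 8900, so use break Q=8900: TC = 10,210×$76.01 + (10,210/8900.0)×250 + (8900.0/2)×0.20×$76.01 = $843,997.80.
Lowest total cost is $805,119.16 at Q = 780.0.

Q* ≈ 780 reams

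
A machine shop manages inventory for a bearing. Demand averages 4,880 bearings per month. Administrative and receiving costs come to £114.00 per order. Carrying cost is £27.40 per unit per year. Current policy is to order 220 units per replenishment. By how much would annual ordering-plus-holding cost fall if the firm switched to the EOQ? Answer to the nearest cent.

Extra cost ≈ £14,231.89 per year

Annual demand D = 4,880 × 12 = 58,560.
EOQ = √(2DS/H) = √(2 × 58,560 × 114 / 27.4) ≈ 698.06.
Cost at Q* = (D/Q*)S + (Q*/2)H = √(2DSH) ≈ £19,126.84.
Cost at Q = 220: (58,560/220)×114 + (220/2)×27.4 = £30,344.73 + £3,014.00 = £33,358.73.
Excess = £33,358.73 − £19,126.84 = £14,231.89.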